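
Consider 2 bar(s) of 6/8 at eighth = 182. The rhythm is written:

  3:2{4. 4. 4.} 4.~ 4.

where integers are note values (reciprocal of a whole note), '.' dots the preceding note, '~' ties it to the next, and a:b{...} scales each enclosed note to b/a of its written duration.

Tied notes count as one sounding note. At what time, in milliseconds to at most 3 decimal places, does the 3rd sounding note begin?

1. 0.0ms @ 0 + 659.341ms (2)
2. 659.341ms @ 2 + 659.341ms (2)
3. 1318.681ms @ 4 + 659.341ms (2)
4. 1978.022ms @ 6 + 1978.022ms (6)

note 3 onset = 4b = 1318.681ms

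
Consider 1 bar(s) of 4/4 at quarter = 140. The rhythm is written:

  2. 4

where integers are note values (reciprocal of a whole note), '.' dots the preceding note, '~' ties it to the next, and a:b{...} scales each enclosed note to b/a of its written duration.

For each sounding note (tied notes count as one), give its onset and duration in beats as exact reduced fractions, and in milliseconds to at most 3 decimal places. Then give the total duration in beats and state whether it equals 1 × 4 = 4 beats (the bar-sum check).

1) 0.0ms=0b +1285.714ms=3b
2) 1285.714ms=3b +428.571ms=1b
Σ=4b of 4 (140bpm 4/4) — PASS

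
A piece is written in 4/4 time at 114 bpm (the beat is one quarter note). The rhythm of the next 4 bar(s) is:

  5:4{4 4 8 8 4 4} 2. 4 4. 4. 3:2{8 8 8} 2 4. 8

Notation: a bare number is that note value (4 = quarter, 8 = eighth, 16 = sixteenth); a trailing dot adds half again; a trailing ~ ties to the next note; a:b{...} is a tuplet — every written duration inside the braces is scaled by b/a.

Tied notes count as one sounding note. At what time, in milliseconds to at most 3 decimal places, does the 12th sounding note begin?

note 12 onset = 34/3b = 5964.912ms

1. 0.0ms @ 0 + 421.053ms (4/5)
2. 421.053ms @ 4/5 + 421.053ms (4/5)
3. 842.105ms @ 8/5 + 210.526ms (2/5)
4. 1052.632ms @ 2 + 210.526ms (2/5)
5. 1263.158ms @ 12/5 + 421.053ms (4/5)
6. 1684.211ms @ 16/5 + 421.053ms (4/5)
7. 2105.263ms @ 4 + 1578.947ms (3)
8. 3684.211ms @ 7 + 526.316ms (1)
9. 4210.526ms @ 8 + 789.474ms (3/2)
10. 5000.0ms @ 19/2 + 789.474ms (3/2)
11. 5789.474ms @ 11 + 175.439ms (1/3)
12. 5964.912ms @ 34/3 + 175.439ms (1/3)
13. 6140.351ms @ 35/3 + 175.439ms (1/3)
14. 6315.789ms @ 12 + 1052.632ms (2)
15. 7368.421ms @ 14 + 789.474ms (3/2)
16. 8157.895ms @ 31/2 + 263.158ms (1/2)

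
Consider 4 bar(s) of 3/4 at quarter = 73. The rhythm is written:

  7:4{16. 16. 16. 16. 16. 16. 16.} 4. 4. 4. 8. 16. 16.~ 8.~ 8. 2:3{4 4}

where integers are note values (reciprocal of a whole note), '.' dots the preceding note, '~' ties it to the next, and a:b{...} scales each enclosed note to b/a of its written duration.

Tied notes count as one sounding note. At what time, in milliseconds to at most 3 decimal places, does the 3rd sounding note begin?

note 3 onset = 3/7b = 352.25ms

1. 0.0ms @ 0 + 176.125ms (3/14)
2. 176.125ms @ 3/14 + 176.125ms (3/14)
3. 352.25ms @ 3/7 + 176.125ms (3/14)
4. 528.376ms @ 9/14 + 176.125ms (3/14)
5. 704.501ms @ 6/7 + 176.125ms (3/14)
6. 880.626ms @ 15/14 + 176.125ms (3/14)
7. 1056.751ms @ 9/7 + 176.125ms (3/14)
8. 1232.877ms @ 3/2 + 1232.877ms (3/2)
9. 2465.753ms @ 3 + 1232.877ms (3/2)
10. 3698.63ms @ 9/2 + 1232.877ms (3/2)
11. 4931.507ms @ 6 + 616.438ms (3/4)
12. 5547.945ms @ 27/4 + 308.219ms (3/8)
13. 5856.164ms @ 57/8 + 1541.096ms (15/8)
14. 7397.26ms @ 9 + 1232.877ms (3/2)
15. 8630.137ms @ 21/2 + 1232.877ms (3/2)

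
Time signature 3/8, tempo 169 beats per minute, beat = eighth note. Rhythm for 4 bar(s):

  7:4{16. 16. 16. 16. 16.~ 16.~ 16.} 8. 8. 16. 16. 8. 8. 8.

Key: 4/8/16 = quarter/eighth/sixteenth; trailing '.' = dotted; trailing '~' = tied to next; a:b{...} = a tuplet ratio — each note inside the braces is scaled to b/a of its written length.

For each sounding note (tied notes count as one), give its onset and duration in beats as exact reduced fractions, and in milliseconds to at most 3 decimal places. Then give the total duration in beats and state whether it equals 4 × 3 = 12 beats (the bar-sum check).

1) 0.0ms=0b +152.156ms=3/7b
2) 152.156ms=3/7b +152.156ms=3/7b
3) 304.311ms=6/7b +152.156ms=3/7b
4) 456.467ms=9/7b +152.156ms=3/7b
5) 608.622ms=12/7b +456.467ms=9/7b
6) 1065.089ms=3b +532.544ms=3/2b
7) 1597.633ms=9/2b +532.544ms=3/2b
8) 2130.178ms=6b +266.272ms=3/4b
9) 2396.45ms=27/4b +266.272ms=3/4b
10) 2662.722ms=15/2b +532.544ms=3/2b
11) 3195.266ms=9b +532.544ms=3/2b
12) 3727.811ms=21/2b +532.544ms=3/2b
Σ=12b of 12 (169bpm 3/8) — PASS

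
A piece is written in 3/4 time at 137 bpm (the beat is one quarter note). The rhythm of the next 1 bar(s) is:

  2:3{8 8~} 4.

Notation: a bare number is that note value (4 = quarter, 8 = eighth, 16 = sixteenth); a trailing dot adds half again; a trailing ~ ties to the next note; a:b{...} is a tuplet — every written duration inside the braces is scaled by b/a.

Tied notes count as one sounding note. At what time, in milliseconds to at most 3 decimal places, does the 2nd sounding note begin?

note 2 onset = 3/4b = 328.467ms

1. 0.0ms @ 0 + 328.467ms (3/4)
2. 328.467ms @ 3/4 + 985.401ms (9/4)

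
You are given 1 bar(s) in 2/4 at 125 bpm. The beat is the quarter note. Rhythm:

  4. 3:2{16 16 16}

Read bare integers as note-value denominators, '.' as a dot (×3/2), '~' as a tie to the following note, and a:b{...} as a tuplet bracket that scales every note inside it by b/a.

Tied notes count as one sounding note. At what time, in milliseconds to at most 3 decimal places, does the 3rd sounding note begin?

note 3 onset = 5/3b = 800.0ms

1. 0.0ms @ 0 + 720.0ms (3/2)
2. 720.0ms @ 3/2 + 80.0ms (1/6)
3. 800.0ms @ 5/3 + 80.0ms (1/6)
4. 880.0ms @ 11/6 + 80.0ms (1/6)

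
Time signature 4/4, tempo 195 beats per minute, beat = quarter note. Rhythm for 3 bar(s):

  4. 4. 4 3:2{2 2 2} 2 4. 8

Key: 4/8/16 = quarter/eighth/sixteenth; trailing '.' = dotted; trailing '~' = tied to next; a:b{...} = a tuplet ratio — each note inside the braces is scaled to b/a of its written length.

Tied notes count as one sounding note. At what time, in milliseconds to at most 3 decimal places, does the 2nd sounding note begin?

1. 0.0ms @ 0 + 461.538ms (3/2)
2. 461.538ms @ 3/2 + 461.538ms (3/2)
3. 923.077ms @ 3 + 307.692ms (1)
4. 1230.769ms @ 4 + 410.256ms (4/3)
5. 1641.026ms @ 16/3 + 410.256ms (4/3)
6. 2051.282ms @ 20/3 + 410.256ms (4/3)
7. 2461.538ms @ 8 + 615.385ms (2)
8. 3076.923ms @ 10 + 461.538ms (3/2)
9. 3538.462ms @ 23/2 + 153.846ms (1/2)

note 2 onset = 3/2b = 461.538ms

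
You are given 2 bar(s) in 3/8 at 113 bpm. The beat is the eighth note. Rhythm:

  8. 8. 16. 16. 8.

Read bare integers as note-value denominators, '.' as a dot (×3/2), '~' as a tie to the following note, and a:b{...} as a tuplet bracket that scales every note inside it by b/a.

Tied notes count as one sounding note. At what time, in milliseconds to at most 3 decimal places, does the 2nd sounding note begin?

1. 0.0ms @ 0 + 796.46ms (3/2)
2. 796.46ms @ 3/2 + 796.46ms (3/2)
3. 1592.92ms @ 3 + 398.23ms (3/4)
4. 1991.15ms @ 15/4 + 398.23ms (3/4)
5. 2389.381ms @ 9/2 + 796.46ms (3/2)

note 2 onset = 3/2b = 796.46ms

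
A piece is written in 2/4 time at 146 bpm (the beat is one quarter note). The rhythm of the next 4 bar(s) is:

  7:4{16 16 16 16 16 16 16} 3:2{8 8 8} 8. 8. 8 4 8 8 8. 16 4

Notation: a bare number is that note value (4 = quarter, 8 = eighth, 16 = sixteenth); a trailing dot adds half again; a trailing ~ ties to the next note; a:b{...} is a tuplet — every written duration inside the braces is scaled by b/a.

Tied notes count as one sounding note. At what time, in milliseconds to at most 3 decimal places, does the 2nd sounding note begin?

note 2 onset = 1/7b = 58.708ms

1. 0.0ms @ 0 + 58.708ms (1/7)
2. 58.708ms @ 1/7 + 58.708ms (1/7)
3. 117.417ms @ 2/7 + 58.708ms (1/7)
4. 176.125ms @ 3/7 + 58.708ms (1/7)
5. 234.834ms @ 4/7 + 58.708ms (1/7)
6. 293.542ms @ 5/7 + 58.708ms (1/7)
7. 352.25ms @ 6/7 + 58.708ms (1/7)
8. 410.959ms @ 1 + 136.986ms (1/3)
9. 547.945ms @ 4/3 + 136.986ms (1/3)
10. 684.932ms @ 5/3 + 136.986ms (1/3)
11. 821.918ms @ 2 + 308.219ms (3/4)
12. 1130.137ms @ 11/4 + 308.219ms (3/4)
13. 1438.356ms @ 7/2 + 205.479ms (1/2)
14. 1643.836ms @ 4 + 410.959ms (1)
15. 2054.795ms @ 5 + 205.479ms (1/2)
16. 2260.274ms @ 11/2 + 205.479ms (1/2)
17. 2465.753ms @ 6 + 308.219ms (3/4)
18. 2773.973ms @ 27/4 + 102.74ms (1/4)
19. 2876.712ms @ 7 + 410.959ms (1)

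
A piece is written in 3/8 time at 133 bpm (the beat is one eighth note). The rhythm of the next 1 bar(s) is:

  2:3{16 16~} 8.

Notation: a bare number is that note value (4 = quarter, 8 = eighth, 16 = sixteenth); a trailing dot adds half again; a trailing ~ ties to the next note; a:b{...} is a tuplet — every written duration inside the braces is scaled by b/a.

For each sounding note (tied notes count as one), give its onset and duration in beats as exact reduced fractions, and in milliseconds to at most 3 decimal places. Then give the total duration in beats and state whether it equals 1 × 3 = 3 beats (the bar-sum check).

1) 0.0ms=0b +338.346ms=3/4b
2) 338.346ms=3/4b +1015.038ms=9/4b
Σ=3b of 3 (133bpm 3/8) — PASS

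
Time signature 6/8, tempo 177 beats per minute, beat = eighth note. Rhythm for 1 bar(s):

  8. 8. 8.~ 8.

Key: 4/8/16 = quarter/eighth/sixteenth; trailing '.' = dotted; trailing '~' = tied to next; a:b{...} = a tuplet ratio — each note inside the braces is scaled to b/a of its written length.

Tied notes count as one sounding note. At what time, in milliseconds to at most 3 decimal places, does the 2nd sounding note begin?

note 2 onset = 3/2b = 508.475ms

1. 0.0ms @ 0 + 508.475ms (3/2)
2. 508.475ms @ 3/2 + 508.475ms (3/2)
3. 1016.949ms @ 3 + 1016.949ms (3)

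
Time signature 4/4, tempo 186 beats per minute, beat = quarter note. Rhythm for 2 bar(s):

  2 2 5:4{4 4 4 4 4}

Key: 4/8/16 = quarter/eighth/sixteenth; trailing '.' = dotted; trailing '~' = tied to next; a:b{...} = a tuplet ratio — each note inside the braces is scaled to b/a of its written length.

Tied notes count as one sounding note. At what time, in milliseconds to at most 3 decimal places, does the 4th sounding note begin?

note 4 onset = 24/5b = 1548.387ms

1. 0.0ms @ 0 + 645.161ms (2)
2. 645.161ms @ 2 + 645.161ms (2)
3. 1290.323ms @ 4 + 258.065ms (4/5)
4. 1548.387ms @ 24/5 + 258.065ms (4/5)
5. 1806.452ms @ 28/5 + 258.065ms (4/5)
6. 2064.516ms @ 32/5 + 258.065ms (4/5)
7. 2322.581ms @ 36/5 + 258.065ms (4/5)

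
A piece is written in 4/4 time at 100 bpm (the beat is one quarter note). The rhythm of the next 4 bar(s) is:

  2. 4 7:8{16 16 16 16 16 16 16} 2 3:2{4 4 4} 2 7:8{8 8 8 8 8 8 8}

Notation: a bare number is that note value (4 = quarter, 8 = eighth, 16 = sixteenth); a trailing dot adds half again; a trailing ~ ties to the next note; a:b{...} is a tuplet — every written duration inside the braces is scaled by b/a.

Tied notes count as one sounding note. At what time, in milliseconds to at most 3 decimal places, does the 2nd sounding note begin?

1. 0.0ms @ 0 + 1800.0ms (3)
2. 1800.0ms @ 3 + 600.0ms (1)
3. 2400.0ms @ 4 + 171.429ms (2/7)
4. 2571.429ms @ 30/7 + 171.429ms (2/7)
5. 2742.857ms @ 32/7 + 171.429ms (2/7)
6. 2914.286ms @ 34/7 + 171.429ms (2/7)
7. 3085.714ms @ 36/7 + 171.429ms (2/7)
8. 3257.143ms @ 38/7 + 171.429ms (2/7)
9. 3428.571ms @ 40/7 + 171.429ms (2/7)
10. 3600.0ms @ 6 + 1200.0ms (2)
11. 4800.0ms @ 8 + 400.0ms (2/3)
12. 5200.0ms @ 26/3 + 400.0ms (2/3)
13. 5600.0ms @ 28/3 + 400.0ms (2/3)
14. 6000.0ms @ 10 + 1200.0ms (2)
15. 7200.0ms @ 12 + 342.857ms (4/7)
16. 7542.857ms @ 88/7 + 342.857ms (4/7)
17. 7885.714ms @ 92/7 + 342.857ms (4/7)
18. 8228.571ms @ 96/7 + 342.857ms (4/7)
19. 8571.429ms @ 100/7 + 342.857ms (4/7)
20. 8914.286ms @ 104/7 + 342.857ms (4/7)
21. 9257.143ms @ 108/7 + 342.857ms (4/7)

note 2 onset = 3b = 1800.0ms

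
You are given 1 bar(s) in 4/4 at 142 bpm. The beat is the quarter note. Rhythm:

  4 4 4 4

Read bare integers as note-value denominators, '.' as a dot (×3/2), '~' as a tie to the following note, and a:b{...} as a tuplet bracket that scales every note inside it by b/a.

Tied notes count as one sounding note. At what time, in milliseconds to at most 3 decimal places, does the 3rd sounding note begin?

note 3 onset = 2b = 845.07ms

1. 0.0ms @ 0 + 422.535ms (1)
2. 422.535ms @ 1 + 422.535ms (1)
3. 845.07ms @ 2 + 422.535ms (1)
4. 1267.606ms @ 3 + 422.535ms (1)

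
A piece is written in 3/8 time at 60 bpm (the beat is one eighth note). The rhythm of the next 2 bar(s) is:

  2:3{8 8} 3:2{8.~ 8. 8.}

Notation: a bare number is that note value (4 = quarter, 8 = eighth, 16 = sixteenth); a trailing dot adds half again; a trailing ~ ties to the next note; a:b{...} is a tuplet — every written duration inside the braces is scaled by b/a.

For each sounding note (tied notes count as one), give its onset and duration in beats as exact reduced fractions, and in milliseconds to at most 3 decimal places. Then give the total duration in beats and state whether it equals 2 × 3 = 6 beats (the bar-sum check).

1) 0.0ms=0b +1500.0ms=3/2b
2) 1500.0ms=3/2b +1500.0ms=3/2b
3) 3000.0ms=3b +2000.0ms=2b
4) 5000.0ms=5b +1000.0ms=1b
Σ=6b of 6 (60bpm 3/8) — PASS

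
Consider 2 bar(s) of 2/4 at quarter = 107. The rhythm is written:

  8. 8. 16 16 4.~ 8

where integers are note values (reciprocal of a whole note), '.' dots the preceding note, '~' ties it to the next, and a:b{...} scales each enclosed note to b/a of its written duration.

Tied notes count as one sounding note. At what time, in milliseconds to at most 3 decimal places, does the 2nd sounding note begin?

1. 0.0ms @ 0 + 420.561ms (3/4)
2. 420.561ms @ 3/4 + 420.561ms (3/4)
3. 841.121ms @ 3/2 + 140.187ms (1/4)
4. 981.308ms @ 7/4 + 140.187ms (1/4)
5. 1121.495ms @ 2 + 1121.495ms (2)

note 2 onset = 3/4b = 420.561ms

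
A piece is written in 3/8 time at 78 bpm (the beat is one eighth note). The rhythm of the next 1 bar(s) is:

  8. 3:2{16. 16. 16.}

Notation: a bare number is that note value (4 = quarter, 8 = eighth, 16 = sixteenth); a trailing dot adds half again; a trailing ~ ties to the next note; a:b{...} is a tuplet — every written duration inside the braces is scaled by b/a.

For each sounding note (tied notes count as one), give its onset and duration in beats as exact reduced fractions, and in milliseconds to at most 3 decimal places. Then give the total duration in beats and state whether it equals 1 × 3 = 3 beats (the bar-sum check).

1) 0.0ms=0b +1153.846ms=3/2b
2) 1153.846ms=3/2b +384.615ms=1/2b
3) 1538.462ms=2b +384.615ms=1/2b
4) 1923.077ms=5/2b +384.615ms=1/2b
Σ=3b of 3 (78bpm 3/8) — PASS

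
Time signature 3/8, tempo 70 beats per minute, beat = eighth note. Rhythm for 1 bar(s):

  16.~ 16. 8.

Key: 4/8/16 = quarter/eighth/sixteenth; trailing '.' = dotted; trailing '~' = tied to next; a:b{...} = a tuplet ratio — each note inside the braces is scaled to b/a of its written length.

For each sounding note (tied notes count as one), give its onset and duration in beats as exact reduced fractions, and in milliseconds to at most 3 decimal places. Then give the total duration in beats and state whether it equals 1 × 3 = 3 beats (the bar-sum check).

1) 0.0ms=0b +1285.714ms=3/2b
2) 1285.714ms=3/2b +1285.714ms=3/2b
Σ=3b of 3 (70bpm 3/8) — PASS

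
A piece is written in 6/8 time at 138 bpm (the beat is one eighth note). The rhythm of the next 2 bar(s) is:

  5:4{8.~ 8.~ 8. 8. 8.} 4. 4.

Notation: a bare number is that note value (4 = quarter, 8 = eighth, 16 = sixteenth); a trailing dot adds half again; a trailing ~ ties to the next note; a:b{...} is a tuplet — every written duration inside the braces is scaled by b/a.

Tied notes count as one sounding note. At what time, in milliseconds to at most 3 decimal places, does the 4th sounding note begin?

note 4 onset = 6b = 2608.696ms

1. 0.0ms @ 0 + 1565.217ms (18/5)
2. 1565.217ms @ 18/5 + 521.739ms (6/5)
3. 2086.957ms @ 24/5 + 521.739ms (6/5)
4. 2608.696ms @ 6 + 1304.348ms (3)
5. 3913.043ms @ 9 + 1304.348ms (3)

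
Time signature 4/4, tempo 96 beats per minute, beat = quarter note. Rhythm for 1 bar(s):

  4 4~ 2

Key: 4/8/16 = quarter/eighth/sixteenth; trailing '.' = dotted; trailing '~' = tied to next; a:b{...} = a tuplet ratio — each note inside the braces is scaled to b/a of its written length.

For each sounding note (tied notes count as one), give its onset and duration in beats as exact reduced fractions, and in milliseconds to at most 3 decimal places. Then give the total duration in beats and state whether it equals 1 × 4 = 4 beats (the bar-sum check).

1) 0.0ms=0b +625.0ms=1b
2) 625.0ms=1b +1875.0ms=3b
Σ=4b of 4 (96bpm 4/4) — PASS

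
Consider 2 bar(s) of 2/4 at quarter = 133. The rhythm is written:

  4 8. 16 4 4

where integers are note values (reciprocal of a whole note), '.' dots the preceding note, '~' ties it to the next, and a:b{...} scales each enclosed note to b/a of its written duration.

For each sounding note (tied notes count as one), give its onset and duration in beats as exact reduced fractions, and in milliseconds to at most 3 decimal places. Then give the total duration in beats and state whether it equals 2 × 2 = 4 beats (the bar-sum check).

1) 0.0ms=0b +451.128ms=1b
2) 451.128ms=1b +338.346ms=3/4b
3) 789.474ms=7/4b +112.782ms=1/4b
4) 902.256ms=2b +451.128ms=1b
5) 1353.383ms=3b +451.128ms=1b
Σ=4b of 4 (133bpm 2/4) — PASS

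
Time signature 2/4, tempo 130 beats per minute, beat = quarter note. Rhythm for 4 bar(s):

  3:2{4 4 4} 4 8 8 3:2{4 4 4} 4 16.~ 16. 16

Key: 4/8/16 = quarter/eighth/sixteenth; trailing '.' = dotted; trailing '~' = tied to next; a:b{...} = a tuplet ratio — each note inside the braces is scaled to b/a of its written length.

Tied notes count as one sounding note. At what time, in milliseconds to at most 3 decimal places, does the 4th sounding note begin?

1. 0.0ms @ 0 + 307.692ms (2/3)
2. 307.692ms @ 2/3 + 307.692ms (2/3)
3. 615.385ms @ 4/3 + 307.692ms (2/3)
4. 923.077ms @ 2 + 461.538ms (1)
5. 1384.615ms @ 3 + 230.769ms (1/2)
6. 1615.385ms @ 7/2 + 230.769ms (1/2)
7. 1846.154ms @ 4 + 307.692ms (2/3)
8. 2153.846ms @ 14/3 + 307.692ms (2/3)
9. 2461.538ms @ 16/3 + 307.692ms (2/3)
10. 2769.231ms @ 6 + 461.538ms (1)
11. 3230.769ms @ 7 + 346.154ms (3/4)
12. 3576.923ms @ 31/4 + 115.385ms (1/4)

note 4 onset = 2b = 923.077ms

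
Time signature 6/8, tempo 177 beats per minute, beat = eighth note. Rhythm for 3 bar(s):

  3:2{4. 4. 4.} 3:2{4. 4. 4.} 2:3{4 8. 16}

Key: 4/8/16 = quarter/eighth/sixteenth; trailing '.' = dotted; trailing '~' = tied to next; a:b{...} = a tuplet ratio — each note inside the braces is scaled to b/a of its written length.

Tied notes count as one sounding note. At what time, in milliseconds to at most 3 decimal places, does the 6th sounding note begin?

note 6 onset = 10b = 3389.831ms

1. 0.0ms @ 0 + 677.966ms (2)
2. 677.966ms @ 2 + 677.966ms (2)
3. 1355.932ms @ 4 + 677.966ms (2)
4. 2033.898ms @ 6 + 677.966ms (2)
5. 2711.864ms @ 8 + 677.966ms (2)
6. 3389.831ms @ 10 + 677.966ms (2)
7. 4067.797ms @ 12 + 1016.949ms (3)
8. 5084.746ms @ 15 + 762.712ms (9/4)
9. 5847.458ms @ 69/4 + 254.237ms (3/4)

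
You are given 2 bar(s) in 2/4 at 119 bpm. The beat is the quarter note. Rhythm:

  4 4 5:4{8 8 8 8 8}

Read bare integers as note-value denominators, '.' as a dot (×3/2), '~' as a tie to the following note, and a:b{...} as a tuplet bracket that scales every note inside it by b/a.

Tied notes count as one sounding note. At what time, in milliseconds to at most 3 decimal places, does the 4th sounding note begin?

1. 0.0ms @ 0 + 504.202ms (1)
2. 504.202ms @ 1 + 504.202ms (1)
3. 1008.403ms @ 2 + 201.681ms (2/5)
4. 1210.084ms @ 12/5 + 201.681ms (2/5)
5. 1411.765ms @ 14/5 + 201.681ms (2/5)
6. 1613.445ms @ 16/5 + 201.681ms (2/5)
7. 1815.126ms @ 18/5 + 201.681ms (2/5)

note 4 onset = 12/5b = 1210.084ms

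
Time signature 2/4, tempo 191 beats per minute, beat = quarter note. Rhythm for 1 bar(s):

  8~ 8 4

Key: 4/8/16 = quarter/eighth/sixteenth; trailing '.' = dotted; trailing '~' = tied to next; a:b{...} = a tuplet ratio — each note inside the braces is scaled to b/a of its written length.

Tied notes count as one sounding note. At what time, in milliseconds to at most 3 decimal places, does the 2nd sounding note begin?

note 2 onset = 1b = 314.136ms

1. 0.0ms @ 0 + 314.136ms (1)
2. 314.136ms @ 1 + 314.136ms (1)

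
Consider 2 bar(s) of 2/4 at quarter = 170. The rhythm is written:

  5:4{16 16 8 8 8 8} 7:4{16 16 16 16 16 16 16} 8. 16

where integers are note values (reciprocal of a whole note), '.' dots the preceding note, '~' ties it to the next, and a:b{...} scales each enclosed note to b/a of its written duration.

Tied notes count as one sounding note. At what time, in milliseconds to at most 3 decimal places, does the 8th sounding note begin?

note 8 onset = 15/7b = 756.303ms

1. 0.0ms @ 0 + 70.588ms (1/5)
2. 70.588ms @ 1/5 + 70.588ms (1/5)
3. 141.176ms @ 2/5 + 141.176ms (2/5)
4. 282.353ms @ 4/5 + 141.176ms (2/5)
5. 423.529ms @ 6/5 + 141.176ms (2/5)
6. 564.706ms @ 8/5 + 141.176ms (2/5)
7. 705.882ms @ 2 + 50.42ms (1/7)
8. 756.303ms @ 15/7 + 50.42ms (1/7)
9. 806.723ms @ 16/7 + 50.42ms (1/7)
10. 857.143ms @ 17/7 + 50.42ms (1/7)
11. 907.563ms @ 18/7 + 50.42ms (1/7)
12. 957.983ms @ 19/7 + 50.42ms (1/7)
13. 1008.403ms @ 20/7 + 50.42ms (1/7)
14. 1058.824ms @ 3 + 264.706ms (3/4)
15. 1323.529ms @ 15/4 + 88.235ms (1/4)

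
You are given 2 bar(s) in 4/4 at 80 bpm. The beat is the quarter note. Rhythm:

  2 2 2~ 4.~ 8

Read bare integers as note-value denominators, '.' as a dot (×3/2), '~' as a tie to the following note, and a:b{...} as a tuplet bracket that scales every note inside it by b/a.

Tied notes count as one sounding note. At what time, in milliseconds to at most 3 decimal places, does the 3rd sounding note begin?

note 3 onset = 4b = 3000.0ms

1. 0.0ms @ 0 + 1500.0ms (2)
2. 1500.0ms @ 2 + 1500.0ms (2)
3. 3000.0ms @ 4 + 3000.0ms (4)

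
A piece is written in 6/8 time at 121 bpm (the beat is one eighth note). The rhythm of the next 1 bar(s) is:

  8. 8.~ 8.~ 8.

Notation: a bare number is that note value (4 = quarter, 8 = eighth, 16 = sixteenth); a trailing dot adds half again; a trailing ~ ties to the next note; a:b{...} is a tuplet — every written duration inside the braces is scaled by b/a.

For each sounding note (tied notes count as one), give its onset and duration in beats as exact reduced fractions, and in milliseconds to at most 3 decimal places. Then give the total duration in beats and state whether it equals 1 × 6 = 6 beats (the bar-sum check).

1) 0.0ms=0b +743.802ms=3/2b
2) 743.802ms=3/2b +2231.405ms=9/2b
Σ=6b of 6 (121bpm 6/8) — PASS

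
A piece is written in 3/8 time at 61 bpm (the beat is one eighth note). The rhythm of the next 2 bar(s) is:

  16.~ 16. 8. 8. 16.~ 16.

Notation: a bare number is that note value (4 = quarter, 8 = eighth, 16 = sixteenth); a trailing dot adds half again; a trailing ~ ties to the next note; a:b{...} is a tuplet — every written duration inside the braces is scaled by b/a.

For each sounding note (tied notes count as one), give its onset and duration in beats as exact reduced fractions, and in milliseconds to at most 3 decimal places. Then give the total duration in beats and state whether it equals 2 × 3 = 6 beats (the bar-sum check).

1) 0.0ms=0b +1475.41ms=3/2b
2) 1475.41ms=3/2b +1475.41ms=3/2b
3) 2950.82ms=3b +1475.41ms=3/2b
4) 4426.23ms=9/2b +1475.41ms=3/2b
Σ=6b of 6 (61bpm 3/8) — PASS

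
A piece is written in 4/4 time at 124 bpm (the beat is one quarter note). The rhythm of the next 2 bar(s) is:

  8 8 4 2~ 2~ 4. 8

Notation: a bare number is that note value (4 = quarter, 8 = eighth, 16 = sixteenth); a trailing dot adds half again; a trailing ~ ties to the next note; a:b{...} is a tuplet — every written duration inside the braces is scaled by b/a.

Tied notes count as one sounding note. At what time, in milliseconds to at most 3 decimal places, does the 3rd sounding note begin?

1. 0.0ms @ 0 + 241.935ms (1/2)
2. 241.935ms @ 1/2 + 241.935ms (1/2)
3. 483.871ms @ 1 + 483.871ms (1)
4. 967.742ms @ 2 + 2661.29ms (11/2)
5. 3629.032ms @ 15/2 + 241.935ms (1/2)

note 3 onset = 1b = 483.871ms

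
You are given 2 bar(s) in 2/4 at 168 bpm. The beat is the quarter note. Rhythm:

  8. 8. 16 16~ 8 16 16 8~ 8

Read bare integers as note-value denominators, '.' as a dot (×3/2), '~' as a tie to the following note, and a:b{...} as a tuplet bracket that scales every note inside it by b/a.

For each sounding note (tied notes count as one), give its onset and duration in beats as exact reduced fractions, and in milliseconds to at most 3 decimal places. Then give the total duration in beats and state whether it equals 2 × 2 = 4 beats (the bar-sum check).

1) 0.0ms=0b +267.857ms=3/4b
2) 267.857ms=3/4b +267.857ms=3/4b
3) 535.714ms=3/2b +89.286ms=1/4b
4) 625.0ms=7/4b +267.857ms=3/4b
5) 892.857ms=5/2b +89.286ms=1/4b
6) 982.143ms=11/4b +89.286ms=1/4b
7) 1071.429ms=3b +357.143ms=1b
Σ=4b of 4 (168bpm 2/4) — PASS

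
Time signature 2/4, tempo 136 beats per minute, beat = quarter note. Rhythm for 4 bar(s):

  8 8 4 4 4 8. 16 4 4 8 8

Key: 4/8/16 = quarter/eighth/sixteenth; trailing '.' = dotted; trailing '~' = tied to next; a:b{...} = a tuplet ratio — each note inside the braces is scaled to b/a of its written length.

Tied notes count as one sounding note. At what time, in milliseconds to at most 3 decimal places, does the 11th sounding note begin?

note 11 onset = 15/2b = 3308.824ms

1. 0.0ms @ 0 + 220.588ms (1/2)
2. 220.588ms @ 1/2 + 220.588ms (1/2)
3. 441.176ms @ 1 + 441.176ms (1)
4. 882.353ms @ 2 + 441.176ms (1)
5. 1323.529ms @ 3 + 441.176ms (1)
6. 1764.706ms @ 4 + 330.882ms (3/4)
7. 2095.588ms @ 19/4 + 110.294ms (1/4)
8. 2205.882ms @ 5 + 441.176ms (1)
9. 2647.059ms @ 6 + 441.176ms (1)
10. 3088.235ms @ 7 + 220.588ms (1/2)
11. 3308.824ms @ 15/2 + 220.588ms (1/2)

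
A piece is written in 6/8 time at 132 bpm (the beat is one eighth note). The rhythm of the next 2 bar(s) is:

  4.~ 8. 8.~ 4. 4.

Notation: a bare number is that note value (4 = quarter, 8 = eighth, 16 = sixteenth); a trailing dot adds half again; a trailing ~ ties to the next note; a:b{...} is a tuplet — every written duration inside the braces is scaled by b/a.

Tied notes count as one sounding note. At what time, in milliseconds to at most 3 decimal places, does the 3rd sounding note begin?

note 3 onset = 9b = 4090.909ms

1. 0.0ms @ 0 + 2045.455ms (9/2)
2. 2045.455ms @ 9/2 + 2045.455ms (9/2)
3. 4090.909ms @ 9 + 1363.636ms (3)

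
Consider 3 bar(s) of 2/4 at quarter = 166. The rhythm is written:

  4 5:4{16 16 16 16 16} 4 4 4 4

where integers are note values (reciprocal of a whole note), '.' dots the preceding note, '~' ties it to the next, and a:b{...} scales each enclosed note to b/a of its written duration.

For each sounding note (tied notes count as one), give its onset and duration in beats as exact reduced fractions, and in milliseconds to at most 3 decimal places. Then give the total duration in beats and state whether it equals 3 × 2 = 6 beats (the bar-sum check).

1) 0.0ms=0b +361.446ms=1b
2) 361.446ms=1b +72.289ms=1/5b
3) 433.735ms=6/5b +72.289ms=1/5b
4) 506.024ms=7/5b +72.289ms=1/5b
5) 578.313ms=8/5b +72.289ms=1/5b
6) 650.602ms=9/5b +72.289ms=1/5b
7) 722.892ms=2b +361.446ms=1b
8) 1084.337ms=3b +361.446ms=1b
9) 1445.783ms=4b +361.446ms=1b
10) 1807.229ms=5b +361.446ms=1b
Σ=6b of 6 (166bpm 2/4) — PASS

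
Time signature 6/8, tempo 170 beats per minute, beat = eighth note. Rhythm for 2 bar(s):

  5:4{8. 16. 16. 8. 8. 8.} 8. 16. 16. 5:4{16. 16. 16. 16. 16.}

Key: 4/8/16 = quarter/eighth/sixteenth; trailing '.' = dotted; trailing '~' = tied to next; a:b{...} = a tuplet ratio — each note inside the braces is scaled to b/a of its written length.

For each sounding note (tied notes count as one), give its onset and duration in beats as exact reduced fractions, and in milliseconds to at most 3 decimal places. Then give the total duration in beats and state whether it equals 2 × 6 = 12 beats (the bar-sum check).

1) 0.0ms=0b +423.529ms=6/5b
2) 423.529ms=6/5b +211.765ms=3/5b
3) 635.294ms=9/5b +211.765ms=3/5b
4) 847.059ms=12/5b +423.529ms=6/5b
5) 1270.588ms=18/5b +423.529ms=6/5b
6) 1694.118ms=24/5b +423.529ms=6/5b
7) 2117.647ms=6b +529.412ms=3/2b
8) 2647.059ms=15/2b +264.706ms=3/4b
9) 2911.765ms=33/4b +264.706ms=3/4b
10) 3176.471ms=9b +211.765ms=3/5b
11) 3388.235ms=48/5b +211.765ms=3/5b
12) 3600.0ms=51/5b +211.765ms=3/5b
13) 3811.765ms=54/5b +211.765ms=3/5b
14) 4023.529ms=57/5b +211.765ms=3/5b
Σ=12b of 12 (170bpm 6/8) — PASS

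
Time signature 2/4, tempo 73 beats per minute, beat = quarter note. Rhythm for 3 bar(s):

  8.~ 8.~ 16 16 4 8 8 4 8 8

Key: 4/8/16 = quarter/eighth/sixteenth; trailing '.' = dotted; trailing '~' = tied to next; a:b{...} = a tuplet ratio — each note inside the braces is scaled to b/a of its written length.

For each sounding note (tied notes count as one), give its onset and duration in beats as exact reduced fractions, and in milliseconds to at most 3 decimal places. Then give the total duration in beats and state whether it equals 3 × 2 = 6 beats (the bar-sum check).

1) 0.0ms=0b +1438.356ms=7/4b
2) 1438.356ms=7/4b +205.479ms=1/4b
3) 1643.836ms=2b +821.918ms=1b
4) 2465.753ms=3b +410.959ms=1/2b
5) 2876.712ms=7/2b +410.959ms=1/2b
6) 3287.671ms=4b +821.918ms=1b
7) 4109.589ms=5b +410.959ms=1/2b
8) 4520.548ms=11/2b +410.959ms=1/2b
Σ=6b of 6 (73bpm 2/4) — PASS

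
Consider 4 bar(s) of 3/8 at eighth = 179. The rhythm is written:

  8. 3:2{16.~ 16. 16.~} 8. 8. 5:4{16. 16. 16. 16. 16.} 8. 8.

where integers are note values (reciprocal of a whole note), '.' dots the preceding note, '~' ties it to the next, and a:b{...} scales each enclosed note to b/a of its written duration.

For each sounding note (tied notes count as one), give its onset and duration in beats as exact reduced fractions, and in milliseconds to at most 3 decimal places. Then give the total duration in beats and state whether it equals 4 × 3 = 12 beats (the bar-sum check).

1) 0.0ms=0b +502.793ms=3/2b
2) 502.793ms=3/2b +335.196ms=1b
3) 837.989ms=5/2b +670.391ms=2b
4) 1508.38ms=9/2b +502.793ms=3/2b
5) 2011.173ms=6b +201.117ms=3/5b
6) 2212.291ms=33/5b +201.117ms=3/5b
7) 2413.408ms=36/5b +201.117ms=3/5b
8) 2614.525ms=39/5b +201.117ms=3/5b
9) 2815.642ms=42/5b +201.117ms=3/5b
10) 3016.76ms=9b +502.793ms=3/2b
11) 3519.553ms=21/2b +502.793ms=3/2b
Σ=12b of 12 (179bpm 3/8) — PASS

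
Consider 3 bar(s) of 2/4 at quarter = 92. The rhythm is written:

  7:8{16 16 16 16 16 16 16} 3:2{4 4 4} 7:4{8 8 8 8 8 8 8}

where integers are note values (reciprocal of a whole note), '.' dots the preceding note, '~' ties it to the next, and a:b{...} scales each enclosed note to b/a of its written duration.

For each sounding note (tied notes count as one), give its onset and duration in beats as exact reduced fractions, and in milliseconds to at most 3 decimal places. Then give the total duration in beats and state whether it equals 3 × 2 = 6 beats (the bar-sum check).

1) 0.0ms=0b +186.335ms=2/7b
2) 186.335ms=2/7b +186.335ms=2/7b
3) 372.671ms=4/7b +186.335ms=2/7b
4) 559.006ms=6/7b +186.335ms=2/7b
5) 745.342ms=8/7b +186.335ms=2/7b
6) 931.677ms=10/7b +186.335ms=2/7b
7) 1118.012ms=12/7b +186.335ms=2/7b
8) 1304.348ms=2b +434.783ms=2/3b
9) 1739.13ms=8/3b +434.783ms=2/3b
10) 2173.913ms=10/3b +434.783ms=2/3b
11) 2608.696ms=4b +186.335ms=2/7b
12) 2795.031ms=30/7b +186.335ms=2/7b
13) 2981.366ms=32/7b +186.335ms=2/7b
14) 3167.702ms=34/7b +186.335ms=2/7b
15) 3354.037ms=36/7b +186.335ms=2/7b
16) 3540.373ms=38/7b +186.335ms=2/7b
17) 3726.708ms=40/7b +186.335ms=2/7b
Σ=6b of 6 (92bpm 2/4) — PASS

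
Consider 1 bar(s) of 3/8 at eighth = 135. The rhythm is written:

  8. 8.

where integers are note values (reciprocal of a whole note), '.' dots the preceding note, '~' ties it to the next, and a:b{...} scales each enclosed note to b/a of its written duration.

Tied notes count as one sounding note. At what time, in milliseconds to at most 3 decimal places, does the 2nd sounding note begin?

1. 0.0ms @ 0 + 666.667ms (3/2)
2. 666.667ms @ 3/2 + 666.667ms (3/2)

note 2 onset = 3/2b = 666.667ms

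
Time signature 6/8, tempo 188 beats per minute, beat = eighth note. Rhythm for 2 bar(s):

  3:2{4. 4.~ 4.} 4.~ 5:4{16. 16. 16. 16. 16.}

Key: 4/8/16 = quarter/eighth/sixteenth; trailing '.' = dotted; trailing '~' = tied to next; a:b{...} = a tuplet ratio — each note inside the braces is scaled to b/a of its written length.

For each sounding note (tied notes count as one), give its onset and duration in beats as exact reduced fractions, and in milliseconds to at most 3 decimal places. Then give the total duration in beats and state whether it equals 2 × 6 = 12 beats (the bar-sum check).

1) 0.0ms=0b +638.298ms=2b
2) 638.298ms=2b +1276.596ms=4b
3) 1914.894ms=6b +1148.936ms=18/5b
4) 3063.83ms=48/5b +191.489ms=3/5b
5) 3255.319ms=51/5b +191.489ms=3/5b
6) 3446.809ms=54/5b +191.489ms=3/5b
7) 3638.298ms=57/5b +191.489ms=3/5b
Σ=12b of 12 (188bpm 6/8) — PASS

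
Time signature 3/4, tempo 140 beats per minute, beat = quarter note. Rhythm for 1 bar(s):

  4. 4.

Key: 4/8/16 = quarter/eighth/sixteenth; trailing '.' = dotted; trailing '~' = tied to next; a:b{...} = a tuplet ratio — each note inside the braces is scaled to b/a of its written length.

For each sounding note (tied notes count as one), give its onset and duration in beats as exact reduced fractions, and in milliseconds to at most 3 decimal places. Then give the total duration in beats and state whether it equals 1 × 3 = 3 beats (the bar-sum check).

1) 0.0ms=0b +642.857ms=3/2b
2) 642.857ms=3/2b +642.857ms=3/2b
Σ=3b of 3 (140bpm 3/4) — PASS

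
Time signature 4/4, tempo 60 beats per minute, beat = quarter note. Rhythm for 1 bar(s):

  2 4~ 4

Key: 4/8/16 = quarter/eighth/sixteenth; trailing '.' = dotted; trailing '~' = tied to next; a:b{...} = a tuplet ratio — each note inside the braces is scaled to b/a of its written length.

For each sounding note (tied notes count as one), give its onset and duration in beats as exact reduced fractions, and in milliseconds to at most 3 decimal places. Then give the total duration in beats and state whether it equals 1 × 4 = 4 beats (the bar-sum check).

1) 0.0ms=0b +2000.0ms=2b
2) 2000.0ms=2b +2000.0ms=2b
Σ=4b of 4 (60bpm 4/4) — PASS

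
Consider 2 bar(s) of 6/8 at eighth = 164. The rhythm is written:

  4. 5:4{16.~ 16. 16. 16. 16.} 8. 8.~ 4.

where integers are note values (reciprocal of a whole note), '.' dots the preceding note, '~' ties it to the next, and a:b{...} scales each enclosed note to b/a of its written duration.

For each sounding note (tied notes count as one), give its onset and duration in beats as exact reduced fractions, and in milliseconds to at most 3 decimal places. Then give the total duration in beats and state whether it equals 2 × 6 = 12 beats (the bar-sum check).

1) 0.0ms=0b +1097.561ms=3b
2) 1097.561ms=3b +439.024ms=6/5b
3) 1536.585ms=21/5b +219.512ms=3/5b
4) 1756.098ms=24/5b +219.512ms=3/5b
5) 1975.61ms=27/5b +219.512ms=3/5b
6) 2195.122ms=6b +548.78ms=3/2b
7) 2743.902ms=15/2b +1646.341ms=9/2b
Σ=12b of 12 (164bpm 6/8) — PASS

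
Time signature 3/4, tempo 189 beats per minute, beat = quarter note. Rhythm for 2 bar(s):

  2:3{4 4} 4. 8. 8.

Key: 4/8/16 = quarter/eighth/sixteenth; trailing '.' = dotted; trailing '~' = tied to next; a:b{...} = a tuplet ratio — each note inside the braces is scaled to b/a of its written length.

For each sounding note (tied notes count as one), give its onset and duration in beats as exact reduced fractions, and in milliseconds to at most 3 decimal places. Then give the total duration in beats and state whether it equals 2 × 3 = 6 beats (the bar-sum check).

1) 0.0ms=0b +476.19ms=3/2b
2) 476.19ms=3/2b +476.19ms=3/2b
3) 952.381ms=3b +476.19ms=3/2b
4) 1428.571ms=9/2b +238.095ms=3/4b
5) 1666.667ms=21/4b +238.095ms=3/4b
Σ=6b of 6 (189bpm 3/4) — PASS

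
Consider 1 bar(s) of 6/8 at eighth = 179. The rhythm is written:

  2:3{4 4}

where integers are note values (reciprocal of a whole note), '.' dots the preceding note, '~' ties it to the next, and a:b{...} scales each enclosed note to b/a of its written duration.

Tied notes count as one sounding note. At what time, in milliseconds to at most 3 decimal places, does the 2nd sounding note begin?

note 2 onset = 3b = 1005.587ms

1. 0.0ms @ 0 + 1005.587ms (3)
2. 1005.587ms @ 3 + 1005.587ms (3)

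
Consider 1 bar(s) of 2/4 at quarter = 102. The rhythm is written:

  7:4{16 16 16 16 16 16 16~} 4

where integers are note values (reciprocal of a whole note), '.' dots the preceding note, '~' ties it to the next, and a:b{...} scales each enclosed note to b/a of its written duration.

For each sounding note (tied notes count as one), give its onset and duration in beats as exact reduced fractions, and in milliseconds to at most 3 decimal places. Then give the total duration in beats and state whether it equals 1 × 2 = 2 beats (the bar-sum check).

1) 0.0ms=0b +84.034ms=1/7b
2) 84.034ms=1/7b +84.034ms=1/7b
3) 168.067ms=2/7b +84.034ms=1/7b
4) 252.101ms=3/7b +84.034ms=1/7b
5) 336.134ms=4/7b +84.034ms=1/7b
6) 420.168ms=5/7b +84.034ms=1/7b
7) 504.202ms=6/7b +672.269ms=8/7b
Σ=2b of 2 (102bpm 2/4) — PASS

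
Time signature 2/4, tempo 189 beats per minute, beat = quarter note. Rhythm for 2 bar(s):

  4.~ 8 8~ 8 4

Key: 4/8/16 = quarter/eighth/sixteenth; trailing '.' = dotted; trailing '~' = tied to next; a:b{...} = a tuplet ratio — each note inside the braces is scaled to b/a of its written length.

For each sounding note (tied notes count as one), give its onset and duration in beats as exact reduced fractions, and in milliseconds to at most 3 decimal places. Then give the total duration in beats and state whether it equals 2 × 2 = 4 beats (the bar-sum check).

1) 0.0ms=0b +634.921ms=2b
2) 634.921ms=2b +317.46ms=1b
3) 952.381ms=3b +317.46ms=1b
Σ=4b of 4 (189bpm 2/4) — PASS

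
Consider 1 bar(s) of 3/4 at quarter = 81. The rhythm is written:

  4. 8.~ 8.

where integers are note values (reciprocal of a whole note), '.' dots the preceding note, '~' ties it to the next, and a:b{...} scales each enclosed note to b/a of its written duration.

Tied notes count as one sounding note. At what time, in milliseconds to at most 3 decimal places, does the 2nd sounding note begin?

1. 0.0ms @ 0 + 1111.111ms (3/2)
2. 1111.111ms @ 3/2 + 1111.111ms (3/2)

note 2 onset = 3/2b = 1111.111ms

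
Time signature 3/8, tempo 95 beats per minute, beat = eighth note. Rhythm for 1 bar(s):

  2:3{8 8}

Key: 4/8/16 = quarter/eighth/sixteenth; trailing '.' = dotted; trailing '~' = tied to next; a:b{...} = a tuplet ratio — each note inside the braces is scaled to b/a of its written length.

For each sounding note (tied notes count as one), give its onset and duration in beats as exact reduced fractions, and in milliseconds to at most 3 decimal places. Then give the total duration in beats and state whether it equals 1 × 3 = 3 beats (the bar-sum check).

1) 0.0ms=0b +947.368ms=3/2b
2) 947.368ms=3/2b +947.368ms=3/2b
Σ=3b of 3 (95bpm 3/8) — PASS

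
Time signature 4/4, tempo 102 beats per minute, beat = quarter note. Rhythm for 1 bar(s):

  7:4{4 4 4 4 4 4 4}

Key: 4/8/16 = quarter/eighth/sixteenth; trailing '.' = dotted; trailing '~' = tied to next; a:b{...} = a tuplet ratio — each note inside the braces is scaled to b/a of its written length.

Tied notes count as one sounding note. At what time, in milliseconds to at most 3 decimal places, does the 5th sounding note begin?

1. 0.0ms @ 0 + 336.134ms (4/7)
2. 336.134ms @ 4/7 + 336.134ms (4/7)
3. 672.269ms @ 8/7 + 336.134ms (4/7)
4. 1008.403ms @ 12/7 + 336.134ms (4/7)
5. 1344.538ms @ 16/7 + 336.134ms (4/7)
6. 1680.672ms @ 20/7 + 336.134ms (4/7)
7. 2016.807ms @ 24/7 + 336.134ms (4/7)

note 5 onset = 16/7b = 1344.538ms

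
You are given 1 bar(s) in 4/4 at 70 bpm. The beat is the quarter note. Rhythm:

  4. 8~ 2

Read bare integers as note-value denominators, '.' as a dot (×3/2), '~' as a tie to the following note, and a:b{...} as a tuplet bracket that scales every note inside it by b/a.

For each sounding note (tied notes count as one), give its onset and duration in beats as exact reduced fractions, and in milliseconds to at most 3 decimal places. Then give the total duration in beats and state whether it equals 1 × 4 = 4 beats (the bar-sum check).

1) 0.0ms=0b +1285.714ms=3/2b
2) 1285.714ms=3/2b +2142.857ms=5/2b
Σ=4b of 4 (70bpm 4/4) — PASS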